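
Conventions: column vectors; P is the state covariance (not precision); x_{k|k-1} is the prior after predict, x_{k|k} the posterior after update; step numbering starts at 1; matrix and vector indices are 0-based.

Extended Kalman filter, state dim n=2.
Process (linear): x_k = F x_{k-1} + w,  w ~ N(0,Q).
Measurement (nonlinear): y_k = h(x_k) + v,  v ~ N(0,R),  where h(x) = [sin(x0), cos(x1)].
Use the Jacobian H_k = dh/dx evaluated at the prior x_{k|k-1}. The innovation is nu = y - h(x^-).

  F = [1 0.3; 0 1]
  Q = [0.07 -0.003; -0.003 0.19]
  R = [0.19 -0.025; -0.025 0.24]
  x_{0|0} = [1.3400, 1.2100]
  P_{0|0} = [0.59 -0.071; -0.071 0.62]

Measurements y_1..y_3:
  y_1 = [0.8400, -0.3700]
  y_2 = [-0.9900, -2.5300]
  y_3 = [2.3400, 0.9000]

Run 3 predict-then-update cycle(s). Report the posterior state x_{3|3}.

step 1: x^-=[1.7030, 1.2100]  P^-=[0.6732 0.1120; 0.1120 0.8100]  H_jac=[-0.1318 0.0000; 0.0000 -0.9356]  S=[0.2017 -0.0112; -0.0112 0.9491]  K=[-0.4464 -0.1157; -0.1176 -0.7999]  nu=[-0.1513, -0.7230]  x^+=[1.8542, 1.8061]  P^+=[0.6215 0.0177; 0.0177 0.2020]
step 2: x^-=[2.3960, 1.8061]  P^-=[0.7203 0.0754; 0.0754 0.3920]  H_jac=[-0.7347 0.0000; 0.0000 -0.9724]  S=[0.5788 0.0288; 0.0288 0.6107]  K=[-0.9105 -0.0770; -0.0647 -0.6212]  nu=[-1.6684, -2.2968]  x^+=[4.0919, 3.3408]  P^+=[0.2328 -0.0044; -0.0044 0.1516]
step 3: x^-=[5.0941, 3.3408]  P^-=[0.3138 0.0381; 0.0381 0.3416]  H_jac=[0.3725 0.0000; 0.0000 0.1979]  S=[0.2336 -0.0222; -0.0222 0.2534]  K=[0.5077 0.0742; 0.0868 0.2745]  nu=[3.2680, 1.8802]  x^+=[6.8927, 4.1407]  P^+=[0.2539 0.0259; 0.0259 0.3219]

x_post = [6.8927, 4.1407]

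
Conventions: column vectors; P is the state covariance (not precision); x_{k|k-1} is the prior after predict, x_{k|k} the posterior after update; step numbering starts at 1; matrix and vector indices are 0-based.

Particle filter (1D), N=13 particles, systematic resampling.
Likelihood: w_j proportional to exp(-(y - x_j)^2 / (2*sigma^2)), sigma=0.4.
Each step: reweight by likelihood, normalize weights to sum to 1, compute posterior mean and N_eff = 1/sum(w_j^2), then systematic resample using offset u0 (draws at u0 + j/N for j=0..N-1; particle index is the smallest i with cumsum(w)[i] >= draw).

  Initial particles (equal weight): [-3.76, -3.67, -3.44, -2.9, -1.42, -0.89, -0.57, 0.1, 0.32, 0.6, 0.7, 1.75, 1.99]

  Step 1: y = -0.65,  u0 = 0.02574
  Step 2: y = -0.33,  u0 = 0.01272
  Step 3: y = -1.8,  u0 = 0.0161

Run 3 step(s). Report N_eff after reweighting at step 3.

step 1: w=[0.0000, 0.0000, 0.0000, 0.0000, 0.0710, 0.3782, 0.4438, 0.0781, 0.0239, 0.0034, 0.0015, 0.0000, 0.0000]  mean=-0.6718  Neff=2.8429  idx=[4, 5, 5, 5, 5, 5, 6, 6, 6, 6, 6, 6, 7]
step 2: w=[0.0033, 0.0502, 0.0502, 0.0502, 0.0502, 0.0502, 0.1118, 0.1118, 0.1118, 0.1118, 0.1118, 0.1118, 0.0751]  mean=-0.6028  Neff=10.7296  idx=[1, 2, 4, 5, 6, 7, 7, 8, 9, 10, 10, 11, 12]
step 3: w=[0.2024, 0.2024, 0.2024, 0.2024, 0.0238, 0.0238, 0.0238, 0.0238, 0.0238, 0.0238, 0.0238, 0.0238, 0.0000]  mean=-0.8290  Neff=5.9399  idx=[0, 0, 0, 1, 1, 1, 2, 2, 3, 3, 3, 6, 9]

N_eff = 5.9399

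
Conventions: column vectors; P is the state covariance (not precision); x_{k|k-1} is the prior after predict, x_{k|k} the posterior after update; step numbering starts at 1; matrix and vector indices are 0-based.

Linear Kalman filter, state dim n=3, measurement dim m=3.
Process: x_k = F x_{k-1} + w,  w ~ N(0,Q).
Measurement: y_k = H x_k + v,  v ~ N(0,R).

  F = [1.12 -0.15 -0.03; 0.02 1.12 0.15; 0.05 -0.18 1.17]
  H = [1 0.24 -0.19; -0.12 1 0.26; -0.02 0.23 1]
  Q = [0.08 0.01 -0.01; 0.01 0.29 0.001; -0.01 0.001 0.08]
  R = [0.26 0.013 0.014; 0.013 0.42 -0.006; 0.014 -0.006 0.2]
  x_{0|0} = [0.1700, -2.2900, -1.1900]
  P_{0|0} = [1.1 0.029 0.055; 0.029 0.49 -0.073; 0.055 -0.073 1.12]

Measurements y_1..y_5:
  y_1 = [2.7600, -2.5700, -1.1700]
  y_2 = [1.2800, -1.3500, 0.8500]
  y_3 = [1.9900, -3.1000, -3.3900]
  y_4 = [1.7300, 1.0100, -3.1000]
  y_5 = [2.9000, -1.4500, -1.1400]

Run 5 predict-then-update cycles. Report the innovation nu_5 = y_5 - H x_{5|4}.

step 1: x^-=[0.5696, -2.7399, -0.9716]  P^-=[1.4578 -0.0031 0.1039; -0.0031 0.9074 0.0094; 0.1039 0.0094 1.6685]  S=[1.7884 -0.0014 -0.1767; -0.0014 1.4603 0.6371; -0.1767 0.6371 1.9172]  K=[0.8206 -0.1783 0.1735; 0.1099 0.6659 -0.0973; -0.0291 -0.0978 0.9001]  nu=[2.6634, 0.4909, 0.4432]  x^+=[2.7446, -2.1634, -0.6981]  P^+=[0.2385 -0.0534 0.0643; -0.0534 0.2991 -0.0918; 0.0643 -0.0918 0.2026]
step 2: x^-=[3.4194, -2.4728, -0.2902]  P^-=[0.3989 -0.0867 0.1152; -0.0867 0.6371 -0.1421; 0.1152 -0.1421 0.4148]  S=[0.6381 0.0641 0.0306; 0.0641 1.0305 0.0884; 0.0306 0.0884 0.5794]  K=[0.5662 -0.1490 0.1435; 0.0905 0.5941 -0.0848; -0.0183 -0.1032 0.6721]  nu=[-1.6011, 1.6086, 1.7773]  x^+=[2.5282, -1.8129, 0.7676]  P^+=[0.1691 -0.0494 0.0523; -0.0494 0.2665 -0.0815; 0.0523 -0.0815 0.1546]
step 3: x^-=[3.0805, -1.8647, 1.3509]  P^-=[0.3106 -0.0801 0.0938; -0.0801 0.5985 -0.1310; 0.0938 -0.1310 0.3420]  S=[0.5552 0.0679 0.0263; 0.0679 0.9913 0.0745; 0.0263 0.0745 0.5105]  K=[0.5034 -0.1381 0.1298; 0.0919 0.5783 -0.0730; -0.0220 -0.0992 0.6228]  nu=[-0.3863, -1.2168, -4.2504]  x^+=[2.5024, -2.2935, -1.1673]  P^+=[0.1511 -0.0465 0.0475; -0.0465 0.2590 -0.0773; 0.0475 -0.0773 0.1436]
step 4: x^-=[3.1817, -2.6937, -0.8278]  P^-=[0.2872 -0.0766 0.0855; -0.0766 0.5904 -0.1260; 0.0855 -0.1260 0.3243]  S=[0.5351 0.0701 0.0231; 0.0701 0.9840 0.0742; 0.0231 0.0742 0.4949]  K=[0.4842 -0.1340 0.1231; 0.0941 0.5745 -0.0676; -0.0254 -0.0969 0.6089]  nu=[-0.9625, 4.3008, -1.5890]  x^+=[1.9436, -0.2061, -2.1876]  P^+=[0.1453 -0.0451 0.0455; -0.0451 0.2572 -0.0757; 0.0455 -0.0757 0.1403]
step 5: x^-=[2.2734, -0.5201, -2.4252]  P^-=[0.2797 -0.0752 0.0820; -0.0752 0.5886 -0.1242; 0.0820 -0.1242 0.3188]  S=[0.5291 0.0710 0.0213; 0.0710 0.9826 0.0746; 0.0213 0.0746 0.4903]  K=[0.4779 -0.1326 0.1200; 0.0952 0.5735 -0.0656; -0.0273 -0.0960 0.6044]  nu=[0.2906, -0.0265, 1.4503]  x^+=[2.5898, -0.6027, -1.5541]  P^+=[0.1434 -0.0446 0.0446; -0.0446 0.2567 -0.0752; 0.0446 -0.0752 0.1392]

innov = [0.2906, -0.0265, 1.4503]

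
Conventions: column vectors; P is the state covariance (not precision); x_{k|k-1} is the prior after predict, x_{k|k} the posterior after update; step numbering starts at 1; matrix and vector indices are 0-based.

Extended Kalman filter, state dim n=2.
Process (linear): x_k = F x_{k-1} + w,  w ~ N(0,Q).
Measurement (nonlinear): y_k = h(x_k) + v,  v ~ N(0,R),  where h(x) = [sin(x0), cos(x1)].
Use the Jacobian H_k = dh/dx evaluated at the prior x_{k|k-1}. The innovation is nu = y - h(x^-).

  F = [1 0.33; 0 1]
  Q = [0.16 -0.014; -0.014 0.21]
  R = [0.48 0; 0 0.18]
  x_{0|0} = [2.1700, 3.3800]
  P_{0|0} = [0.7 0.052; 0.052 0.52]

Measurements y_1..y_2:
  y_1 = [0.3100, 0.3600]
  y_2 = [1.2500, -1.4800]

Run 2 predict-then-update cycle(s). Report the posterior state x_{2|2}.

x_post = [3.7850, 3.3459]

step 1: x^-=[3.2854, 3.3800]  P^-=[0.9509 0.2096; 0.2096 0.7300]  H_jac=[-0.9897 0.0000; 0.0000 0.2362]  S=[1.4114 -0.0490; -0.0490 0.2207]  K=[-0.6641 0.0769; -0.1208 0.7543]  nu=[0.4533, 1.3317]  x^+=[3.0867, 4.3297]  P^+=[0.3221 0.0586; 0.0586 0.5749]
step 2: x^-=[4.5155, 4.3297]  P^-=[0.5834 0.2343; 0.2343 0.7849]  H_jac=[-0.1956 0.0000; 0.0000 0.9277]  S=[0.5023 -0.0425; -0.0425 0.8555]  K=[-0.2065 0.2438; -0.0193 0.8502]  nu=[2.2307, -1.1066]  x^+=[3.7850, 3.3459]  P^+=[0.5068 0.0473; 0.0473 0.1650]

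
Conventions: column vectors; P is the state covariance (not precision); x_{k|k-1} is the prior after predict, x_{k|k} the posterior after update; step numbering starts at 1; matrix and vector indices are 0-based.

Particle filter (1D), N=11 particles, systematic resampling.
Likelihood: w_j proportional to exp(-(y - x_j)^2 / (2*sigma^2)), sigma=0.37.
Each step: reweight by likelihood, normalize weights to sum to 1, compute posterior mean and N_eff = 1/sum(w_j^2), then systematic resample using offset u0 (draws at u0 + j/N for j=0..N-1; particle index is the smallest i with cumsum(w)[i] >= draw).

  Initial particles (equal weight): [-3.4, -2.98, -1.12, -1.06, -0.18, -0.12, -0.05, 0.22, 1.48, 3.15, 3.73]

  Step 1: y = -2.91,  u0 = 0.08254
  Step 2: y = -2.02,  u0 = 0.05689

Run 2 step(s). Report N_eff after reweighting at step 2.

step 1: w=[0.2975, 0.7025, 0.0000, 0.0000, 0.0000, 0.0000, 0.0000, 0.0000, 0.0000, 0.0000, 0.0000]  mean=-3.1050  Neff=1.7183  idx=[0, 0, 0, 1, 1, 1, 1, 1, 1, 1, 1]
step 2: w=[0.0034, 0.0034, 0.0034, 0.1237, 0.1237, 0.1237, 0.1237, 0.1237, 0.1237, 0.1237, 0.1237]  mean=-2.9843  Neff=8.1642  idx=[3, 4, 4, 5, 6, 7, 7, 8, 9, 9, 10]

N_eff = 8.1642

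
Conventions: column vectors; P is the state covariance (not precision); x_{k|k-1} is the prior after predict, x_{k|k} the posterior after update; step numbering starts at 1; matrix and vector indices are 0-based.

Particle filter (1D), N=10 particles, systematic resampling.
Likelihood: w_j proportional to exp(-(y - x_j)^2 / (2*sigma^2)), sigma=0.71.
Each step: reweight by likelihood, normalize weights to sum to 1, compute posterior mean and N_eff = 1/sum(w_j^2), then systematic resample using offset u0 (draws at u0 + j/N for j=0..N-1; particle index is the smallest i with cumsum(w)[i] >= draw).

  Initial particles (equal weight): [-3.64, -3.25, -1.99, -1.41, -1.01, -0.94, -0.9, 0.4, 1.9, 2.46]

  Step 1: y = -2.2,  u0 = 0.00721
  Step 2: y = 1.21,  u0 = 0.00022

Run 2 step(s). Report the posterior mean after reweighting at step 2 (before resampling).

step 1: w=[0.0492, 0.1289, 0.3682, 0.2072, 0.0944, 0.0797, 0.0720, 0.0005, 0.0000, 0.0000]  mean=-1.8577  Neff=4.5875  idx=[0, 1, 2, 2, 2, 2, 3, 3, 4, 5]
step 2: w=[0.0000, 0.0000, 0.0019, 0.0019, 0.0019, 0.0019, 0.0549, 0.0549, 0.3748, 0.5076]  mean=-1.0260  Neff=2.4740  idx=[2, 7, 8, 8, 8, 9, 9, 9, 9, 9]

post_mean = -1.0260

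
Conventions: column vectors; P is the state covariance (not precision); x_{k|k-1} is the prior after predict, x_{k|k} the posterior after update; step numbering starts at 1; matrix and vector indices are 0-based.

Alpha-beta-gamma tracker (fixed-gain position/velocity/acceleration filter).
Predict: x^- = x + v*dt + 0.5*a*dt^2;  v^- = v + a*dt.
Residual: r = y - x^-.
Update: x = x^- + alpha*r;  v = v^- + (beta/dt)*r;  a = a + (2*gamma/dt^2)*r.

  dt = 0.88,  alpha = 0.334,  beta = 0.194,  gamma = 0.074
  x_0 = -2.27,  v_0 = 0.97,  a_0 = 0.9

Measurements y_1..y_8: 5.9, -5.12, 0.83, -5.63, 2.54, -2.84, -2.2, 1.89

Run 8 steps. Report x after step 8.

x_post = -6.1727

step 1: x_pred=-1.0679  r=6.9679  x^+=1.2594  v^+=3.2981  a^+=2.2317
step 2: x_pred=5.0258  r=-10.1458  x^+=1.6371  v^+=3.0253  a^+=0.2927
step 3: x_pred=4.4127  r=-3.5827  x^+=3.2161  v^+=2.4930  a^+=-0.3921
step 4: x_pred=5.2581  r=-10.8881  x^+=1.6215  v^+=-0.2523  a^+=-2.4729
step 5: x_pred=0.4419  r=2.0981  x^+=1.1427  v^+=-1.9660  a^+=-2.0720
step 6: x_pred=-1.3897  r=-1.4503  x^+=-1.8741  v^+=-4.1090  a^+=-2.3492
step 7: x_pred=-6.3996  r=4.1996  x^+=-4.9969  v^+=-5.2505  a^+=-1.5465
step 8: x_pred=-10.2162  r=12.1062  x^+=-6.1727  v^+=-3.9426  a^+=0.7671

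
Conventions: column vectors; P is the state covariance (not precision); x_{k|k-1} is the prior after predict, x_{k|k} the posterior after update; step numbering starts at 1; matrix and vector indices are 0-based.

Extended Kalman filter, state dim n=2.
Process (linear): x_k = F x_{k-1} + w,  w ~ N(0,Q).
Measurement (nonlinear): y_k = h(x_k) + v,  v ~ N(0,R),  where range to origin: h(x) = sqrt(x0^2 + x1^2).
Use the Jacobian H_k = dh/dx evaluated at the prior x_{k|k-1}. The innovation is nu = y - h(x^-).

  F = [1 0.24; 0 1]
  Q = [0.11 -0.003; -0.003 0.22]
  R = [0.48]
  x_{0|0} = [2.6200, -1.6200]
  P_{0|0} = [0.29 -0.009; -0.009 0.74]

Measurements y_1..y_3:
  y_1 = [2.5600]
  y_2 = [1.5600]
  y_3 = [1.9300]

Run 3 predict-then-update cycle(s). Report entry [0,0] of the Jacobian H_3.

step 1: x^-=[2.2312, -1.6200]  P^-=[0.4383 0.1656; 0.1656 0.9600]  H_jac=[0.8092 -0.5875]  S=[0.9409]  K=[0.2735; -0.4570]  nu=[-0.1973]  x^+=[2.1772, -1.5298]  P^+=[0.3679 0.2832; 0.2832 0.7635]
step 2: x^-=[1.8101, -1.5298]  P^-=[0.6578 0.4635; 0.4635 0.9835]  H_jac=[0.7638 -0.6455]  S=[0.8165]  K=[0.2489; -0.3440]  nu=[-0.8100]  x^+=[1.6085, -1.2512]  P^+=[0.6072 0.5334; 0.5334 0.8869]
step 3: x^-=[1.3082, -1.2512]  P^-=[1.0243 0.7432; 0.7432 1.1069]  H_jac=[0.7227 -0.6912]  S=[0.8013]  K=[0.2827; -0.2845]  nu=[0.1198]  x^+=[1.3420, -1.2853]  P^+=[0.9603 0.8077; 0.8077 1.0420]

H_jac[0,0] = 0.7227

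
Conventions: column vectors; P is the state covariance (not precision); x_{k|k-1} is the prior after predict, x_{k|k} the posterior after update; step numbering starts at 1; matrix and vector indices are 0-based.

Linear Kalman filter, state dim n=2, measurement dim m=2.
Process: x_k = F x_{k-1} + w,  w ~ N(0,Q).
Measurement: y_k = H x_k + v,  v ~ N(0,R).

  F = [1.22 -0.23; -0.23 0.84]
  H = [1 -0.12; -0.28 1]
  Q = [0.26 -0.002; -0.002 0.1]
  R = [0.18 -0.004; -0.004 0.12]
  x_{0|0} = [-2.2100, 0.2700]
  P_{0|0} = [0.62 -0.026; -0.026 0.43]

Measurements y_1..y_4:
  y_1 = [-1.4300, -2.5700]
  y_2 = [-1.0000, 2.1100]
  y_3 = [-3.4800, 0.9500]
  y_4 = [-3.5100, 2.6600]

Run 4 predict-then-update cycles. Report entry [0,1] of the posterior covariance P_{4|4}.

P_post[0,1] = 0.0192

step 1: x^-=[-2.7583, 0.7351]  P^-=[1.2201 -0.2871; -0.2871 0.4463]  S=[1.4755 -0.6959; -0.6959 0.8227]  K=[0.8150 -0.0748; 0.1183 0.7402]  nu=[1.4165, -4.0774]  x^+=[-1.2989, -2.1154]  P^+=[0.1506 0.0299; 0.0299 0.0967]
step 2: x^-=[-1.0981, -1.4782]  P^-=[0.4725 -0.0307; -0.0307 0.1647]  S=[0.6622 -0.1878; -0.1878 0.3389]  K=[0.6913 -0.0979; 0.0816 0.5564]  nu=[-0.0793, 3.2808]  x^+=[-1.4741, 0.3409]  P^+=[0.1274 0.0211; 0.0211 0.0724]
step 3: x^-=[-1.8768, 0.6254]  P^-=[0.4415 -0.0289; -0.0289 0.1496]  S=[0.6306 -0.1755; -0.1755 0.3204]  K=[0.6762 -0.1058; 0.0739 0.5327]  nu=[-1.5281, -0.2009]  x^+=[-2.8889, 0.4055]  P^+=[0.1245 0.0195; 0.0195 0.0691]
step 4: x^-=[-3.6177, 1.0050]  P^-=[0.4380 -0.0293; -0.0293 0.1478]  S=[0.6272 -0.1747; -0.1747 0.3186]  K=[0.6741 -0.1074; 0.0725 0.5295]  nu=[0.2283, 0.6420]  x^+=[-3.5327, 1.3615]  P^+=[0.1241 0.0192; 0.0192 0.0686]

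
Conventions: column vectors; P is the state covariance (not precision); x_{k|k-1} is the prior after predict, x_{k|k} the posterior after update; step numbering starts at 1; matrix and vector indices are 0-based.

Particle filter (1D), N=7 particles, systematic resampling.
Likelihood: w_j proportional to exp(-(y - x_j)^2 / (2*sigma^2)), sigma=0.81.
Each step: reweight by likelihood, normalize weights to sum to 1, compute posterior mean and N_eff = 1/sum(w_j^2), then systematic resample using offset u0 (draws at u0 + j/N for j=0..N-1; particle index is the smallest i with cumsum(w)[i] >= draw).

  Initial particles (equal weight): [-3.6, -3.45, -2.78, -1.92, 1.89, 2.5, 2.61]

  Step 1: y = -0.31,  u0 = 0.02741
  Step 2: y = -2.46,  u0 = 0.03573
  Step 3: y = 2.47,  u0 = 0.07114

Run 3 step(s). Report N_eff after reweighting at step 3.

N_eff = 5.0072

step 1: w=[0.0015, 0.0031, 0.0537, 0.7791, 0.1405, 0.0137, 0.0085]  mean=-1.3393  Neff=1.5876  idx=[2, 3, 3, 3, 3, 3, 4]
step 2: w=[0.1877, 0.1625, 0.1625, 0.1625, 0.1625, 0.1625, 0.0000]  mean=-2.0814  Neff=5.9810  idx=[0, 0, 1, 2, 3, 4, 5]
step 3: w=[0.0004, 0.0004, 0.1999, 0.1999, 0.1999, 0.1999, 0.1999]  mean=-1.9206  Neff=5.0072  idx=[2, 3, 3, 4, 5, 5, 6]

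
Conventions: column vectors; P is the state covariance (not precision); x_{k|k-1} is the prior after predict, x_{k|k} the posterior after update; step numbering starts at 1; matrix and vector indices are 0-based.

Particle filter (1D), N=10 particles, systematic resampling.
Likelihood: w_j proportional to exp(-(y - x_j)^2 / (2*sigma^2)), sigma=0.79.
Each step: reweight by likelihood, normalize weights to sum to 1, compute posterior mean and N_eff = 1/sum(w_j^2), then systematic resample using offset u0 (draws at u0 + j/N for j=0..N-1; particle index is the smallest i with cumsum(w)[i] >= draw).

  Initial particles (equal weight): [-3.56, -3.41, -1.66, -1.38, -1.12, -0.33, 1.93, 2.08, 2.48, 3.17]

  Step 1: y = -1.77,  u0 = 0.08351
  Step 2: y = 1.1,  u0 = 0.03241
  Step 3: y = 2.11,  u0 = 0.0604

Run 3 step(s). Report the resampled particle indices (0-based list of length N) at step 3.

step 1: w=[0.0258, 0.0390, 0.3333, 0.2980, 0.2399, 0.0639, 0.0000, 0.0000, 0.0000, 0.0000]  mean=-1.4793  Neff=3.7917  idx=[2, 2, 2, 2, 3, 3, 3, 4, 4, 5]
step 2: w=[0.0085, 0.0085, 0.0085, 0.0085, 0.0275, 0.0275, 0.0275, 0.0732, 0.0732, 0.7372]  mean=-0.5773  Neff=1.7960  idx=[3, 7, 8, 9, 9, 9, 9, 9, 9, 9]
step 3: w=[0.0002, 0.0039, 0.0039, 0.1417, 0.1417, 0.1417, 0.1417, 0.1417, 0.1417, 0.1417]  mean=-0.3364  Neff=7.1121  idx=[3, 4, 4, 5, 6, 6, 7, 8, 9, 9]

resampled_idx = [3, 4, 4, 5, 6, 6, 7, 8, 9, 9]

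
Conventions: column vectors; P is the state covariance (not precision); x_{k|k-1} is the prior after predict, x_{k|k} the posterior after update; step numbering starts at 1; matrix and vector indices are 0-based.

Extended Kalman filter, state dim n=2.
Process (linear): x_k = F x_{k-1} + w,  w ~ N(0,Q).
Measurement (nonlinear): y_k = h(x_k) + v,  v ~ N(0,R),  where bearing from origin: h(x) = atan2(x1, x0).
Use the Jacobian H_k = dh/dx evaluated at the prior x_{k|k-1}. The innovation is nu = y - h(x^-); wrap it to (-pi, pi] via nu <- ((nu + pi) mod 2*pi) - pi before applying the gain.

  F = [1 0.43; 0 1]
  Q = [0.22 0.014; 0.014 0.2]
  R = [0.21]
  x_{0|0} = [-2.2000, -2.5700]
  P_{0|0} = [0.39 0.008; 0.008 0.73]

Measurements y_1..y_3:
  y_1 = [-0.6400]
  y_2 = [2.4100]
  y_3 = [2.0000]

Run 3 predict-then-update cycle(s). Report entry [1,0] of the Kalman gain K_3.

step 1: x^-=[-3.3051, -2.5700]  P^-=[0.7519 0.3359; 0.3359 0.9300]  H_jac=[0.1466 -0.1886]  S=[0.2407]  K=[0.1949; -0.5240]  nu=[1.8407]  x^+=[-2.9464, -3.5345]  P^+=[0.7427 0.3605; 0.3605 0.8639]
step 2: x^-=[-4.4662, -3.5345]  P^-=[1.4325 0.7460; 0.7460 1.0639]  H_jac=[0.1090 -0.1377]  S=[0.2248]  K=[0.2374; -0.2900]  nu=[-1.4011]  x^+=[-4.7989, -3.1282]  P^+=[1.4198 0.7614; 0.7614 1.0450]
step 3: x^-=[-6.1440, -3.1282]  P^-=[2.4879 1.2248; 1.2248 1.2450]  H_jac=[0.0658 -0.1293]  S=[0.2207]  K=[0.0245; -0.3639]  nu=[-1.6125]  x^+=[-6.1836, -2.5414]  P^+=[2.4877 1.2268; 1.2268 1.2158]

K[1,0] = -0.3639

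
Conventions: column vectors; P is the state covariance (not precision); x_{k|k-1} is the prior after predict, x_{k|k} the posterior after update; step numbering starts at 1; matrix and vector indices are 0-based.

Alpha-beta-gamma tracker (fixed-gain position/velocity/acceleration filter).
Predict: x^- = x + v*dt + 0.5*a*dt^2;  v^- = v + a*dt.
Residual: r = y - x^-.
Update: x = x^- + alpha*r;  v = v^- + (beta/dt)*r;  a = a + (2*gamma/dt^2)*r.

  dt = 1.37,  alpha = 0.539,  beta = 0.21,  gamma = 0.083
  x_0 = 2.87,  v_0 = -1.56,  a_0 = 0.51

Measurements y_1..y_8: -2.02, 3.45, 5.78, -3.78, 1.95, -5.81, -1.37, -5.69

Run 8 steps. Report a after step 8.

a_post = -0.9661

step 1: x_pred=1.2114  r=-3.2314  x^+=-0.5303  v^+=-1.3566  a^+=0.2242
step 2: x_pred=-2.1785  r=5.6285  x^+=0.8553  v^+=-0.1867  a^+=0.7220
step 3: x_pred=1.2770  r=4.5030  x^+=3.7041  v^+=1.4927  a^+=1.1203
step 4: x_pred=6.8004  r=-10.5804  x^+=1.0976  v^+=1.4056  a^+=0.1845
step 5: x_pred=3.1964  r=-1.2464  x^+=2.5246  v^+=1.4673  a^+=0.0743
step 6: x_pred=4.6045  r=-10.4145  x^+=-1.0089  v^+=-0.0273  a^+=-0.8468
step 7: x_pred=-1.8411  r=0.4711  x^+=-1.5872  v^+=-1.1153  a^+=-0.8052
step 8: x_pred=-3.8707  r=-1.8193  x^+=-4.8513  v^+=-2.4973  a^+=-0.9661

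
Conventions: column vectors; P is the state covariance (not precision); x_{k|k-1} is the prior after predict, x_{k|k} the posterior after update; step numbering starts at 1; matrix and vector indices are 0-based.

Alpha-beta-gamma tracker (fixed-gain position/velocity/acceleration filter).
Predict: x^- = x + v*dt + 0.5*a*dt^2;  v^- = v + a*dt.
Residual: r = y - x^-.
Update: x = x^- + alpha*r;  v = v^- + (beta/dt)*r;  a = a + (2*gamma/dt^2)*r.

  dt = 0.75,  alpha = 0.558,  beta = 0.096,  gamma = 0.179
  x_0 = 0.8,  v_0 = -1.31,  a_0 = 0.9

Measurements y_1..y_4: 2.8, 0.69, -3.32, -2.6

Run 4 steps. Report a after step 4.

step 1: x_pred=0.0706  r=2.7294  x^+=1.5936  v^+=-0.2856  a^+=2.6371
step 2: x_pred=2.1211  r=-1.4311  x^+=1.3225  v^+=1.5090  a^+=1.7263
step 3: x_pred=2.9398  r=-6.2598  x^+=-0.5532  v^+=2.0025  a^+=-2.2577
step 4: x_pred=0.3137  r=-2.9137  x^+=-1.3121  v^+=-0.0638  a^+=-4.1121

a_post = -4.1121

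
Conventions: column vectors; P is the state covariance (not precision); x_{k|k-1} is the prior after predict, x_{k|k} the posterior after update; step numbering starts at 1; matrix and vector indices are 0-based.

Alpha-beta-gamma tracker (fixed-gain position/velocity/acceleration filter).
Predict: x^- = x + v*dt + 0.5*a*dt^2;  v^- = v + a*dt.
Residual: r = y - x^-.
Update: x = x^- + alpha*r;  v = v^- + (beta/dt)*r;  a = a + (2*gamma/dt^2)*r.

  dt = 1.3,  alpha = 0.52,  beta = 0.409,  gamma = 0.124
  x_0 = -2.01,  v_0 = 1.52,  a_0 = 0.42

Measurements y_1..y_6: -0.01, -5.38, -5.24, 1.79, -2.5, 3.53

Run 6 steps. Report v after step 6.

v_post = 2.2692

step 1: x_pred=0.3209  r=-0.3309  x^+=0.1488  v^+=1.9619  a^+=0.3714
step 2: x_pred=3.0132  r=-8.3932  x^+=-1.3513  v^+=-0.1958  a^+=-0.8602
step 3: x_pred=-2.3328  r=-2.9072  x^+=-3.8445  v^+=-2.2288  a^+=-1.2868
step 4: x_pred=-7.8293  r=9.6193  x^+=-2.8273  v^+=-0.8753  a^+=0.1248
step 5: x_pred=-3.8597  r=1.3597  x^+=-3.1527  v^+=-0.2853  a^+=0.3243
step 6: x_pred=-3.2496  r=6.7796  x^+=0.2758  v^+=2.2692  a^+=1.3192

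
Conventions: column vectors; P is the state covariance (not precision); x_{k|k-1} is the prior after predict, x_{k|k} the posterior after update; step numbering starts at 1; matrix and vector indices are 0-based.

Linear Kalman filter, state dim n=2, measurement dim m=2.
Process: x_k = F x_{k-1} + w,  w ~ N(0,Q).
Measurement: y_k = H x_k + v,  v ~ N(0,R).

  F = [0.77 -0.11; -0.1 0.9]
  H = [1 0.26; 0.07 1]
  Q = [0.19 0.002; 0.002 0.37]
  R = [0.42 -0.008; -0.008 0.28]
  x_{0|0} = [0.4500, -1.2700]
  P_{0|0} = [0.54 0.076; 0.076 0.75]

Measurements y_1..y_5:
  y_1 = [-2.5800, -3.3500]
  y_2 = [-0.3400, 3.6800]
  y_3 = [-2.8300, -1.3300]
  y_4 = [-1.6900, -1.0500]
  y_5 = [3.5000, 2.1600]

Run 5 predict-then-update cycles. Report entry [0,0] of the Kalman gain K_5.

K[0,0] = 0.4118

step 1: x^-=[0.4862, -1.1880]  P^-=[0.5064 -0.0603; -0.0603 0.9692]  S=[0.9605 0.2180; 0.2180 1.2433]  K=[0.5368 -0.1141; 0.0243 0.7719]  nu=[-2.7573, -2.1960]  x^+=[-0.7432, -2.9503]  P^+=[0.2401 -0.0531; -0.0531 0.2197]
step 2: x^-=[-0.2477, -2.5809]  P^-=[0.3440 -0.0756; -0.0756 0.5599]  S=[0.7626 0.0847; 0.0847 0.8310]  K=[0.4372 -0.1065; 0.0179 0.6656]  nu=[0.5787, 6.2783]  x^+=[-0.6636, 1.6080]  P^+=[0.1967 -0.0471; -0.0471 0.1895]
step 3: x^-=[-0.6878, 1.5136]  P^-=[0.3169 -0.0651; -0.0651 0.5340]  S=[0.7392 0.0868; 0.0868 0.8064]  K=[0.4174 -0.0981; 0.0230 0.6540]  nu=[-2.5357, -2.7954]  x^+=[-1.4720, -0.3731]  P^+=[0.1875 -0.0439; -0.0439 0.1860]
step 4: x^-=[-1.0924, -0.1886]  P^-=[0.3109 -0.0618; -0.0618 0.5305]  S=[0.7346 0.0888; 0.0888 0.8033]  K=[0.4128 -0.0954; 0.0248 0.6522]  nu=[-0.5486, -0.7850]  x^+=[-1.2439, -0.7141]  P^+=[0.1853 -0.0430; -0.0430 0.1854]
step 5: x^-=[-0.8793, -0.5183]  P^-=[0.3094 -0.0609; -0.0609 0.5298]  S=[0.7336 0.0894; 0.0894 0.8028]  K=[0.4118 -0.0947; 0.0253 0.6518]  nu=[4.5140, 2.7399]  x^+=[0.7199, 1.3819]  P^+=[0.1848 -0.0428; -0.0428 0.1853]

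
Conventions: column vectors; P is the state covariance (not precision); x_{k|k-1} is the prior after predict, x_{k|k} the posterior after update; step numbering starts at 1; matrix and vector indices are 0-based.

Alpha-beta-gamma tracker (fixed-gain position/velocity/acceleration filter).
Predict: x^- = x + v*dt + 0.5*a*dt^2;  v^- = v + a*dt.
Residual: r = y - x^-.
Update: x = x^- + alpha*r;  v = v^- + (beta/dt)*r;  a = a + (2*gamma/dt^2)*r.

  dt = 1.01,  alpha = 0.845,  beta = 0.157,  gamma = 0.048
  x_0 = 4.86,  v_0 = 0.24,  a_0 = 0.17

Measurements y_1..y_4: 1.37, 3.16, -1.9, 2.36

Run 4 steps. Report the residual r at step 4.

step 1: x_pred=5.1891  r=-3.8191  x^+=1.9620  v^+=-0.1820  a^+=-0.1894
step 2: x_pred=1.6816  r=1.4784  x^+=2.9308  v^+=-0.1435  a^+=-0.0503
step 3: x_pred=2.7603  r=-4.6603  x^+=-1.1777  v^+=-0.9187  a^+=-0.4889
step 4: x_pred=-2.3548  r=4.7148  x^+=1.6292  v^+=-0.6795  a^+=-0.0451

resid = 4.7148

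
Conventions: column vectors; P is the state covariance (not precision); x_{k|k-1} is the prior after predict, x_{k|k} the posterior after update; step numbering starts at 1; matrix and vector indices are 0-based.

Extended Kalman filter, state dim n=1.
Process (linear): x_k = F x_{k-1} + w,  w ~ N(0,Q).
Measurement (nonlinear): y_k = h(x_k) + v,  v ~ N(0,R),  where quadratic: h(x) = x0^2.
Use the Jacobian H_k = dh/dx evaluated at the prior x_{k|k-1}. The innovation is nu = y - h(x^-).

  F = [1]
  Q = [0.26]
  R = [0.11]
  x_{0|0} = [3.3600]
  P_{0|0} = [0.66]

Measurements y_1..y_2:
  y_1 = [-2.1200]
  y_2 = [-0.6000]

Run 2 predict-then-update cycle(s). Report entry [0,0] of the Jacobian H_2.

step 1: x^-=[3.3600]  P^-=[0.9200]  H_jac=[6.7200]  S=[41.6557]  K=[0.1484]  nu=[-13.4096]  x^+=[1.3698]  P^+=[0.0024]
step 2: x^-=[1.3698]  P^-=[0.2624]  H_jac=[2.7396]  S=[2.0796]  K=[0.3457]  nu=[-2.4763]  x^+=[0.5137]  P^+=[0.0139]

H_jac[0,0] = 2.7396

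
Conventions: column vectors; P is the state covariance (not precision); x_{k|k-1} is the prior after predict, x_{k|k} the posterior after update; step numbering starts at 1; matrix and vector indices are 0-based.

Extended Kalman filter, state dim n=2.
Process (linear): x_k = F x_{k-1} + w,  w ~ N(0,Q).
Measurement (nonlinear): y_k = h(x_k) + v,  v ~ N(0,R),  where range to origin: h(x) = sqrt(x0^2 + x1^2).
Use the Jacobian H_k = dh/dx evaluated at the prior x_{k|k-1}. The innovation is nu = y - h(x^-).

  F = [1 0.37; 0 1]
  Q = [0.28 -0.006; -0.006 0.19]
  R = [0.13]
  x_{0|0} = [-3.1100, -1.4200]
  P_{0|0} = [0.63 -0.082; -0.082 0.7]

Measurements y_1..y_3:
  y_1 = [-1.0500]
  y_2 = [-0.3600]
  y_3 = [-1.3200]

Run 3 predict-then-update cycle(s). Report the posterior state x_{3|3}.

x_post = [-0.2172, 0.9879]

step 1: x^-=[-3.6354, -1.4200]  P^-=[0.9452 0.1710; 0.1710 0.8900]  H_jac=[-0.9315 -0.3638]  S=[1.1838]  K=[-0.7963; -0.4081]  nu=[-4.9529]  x^+=[0.3084, 0.6013]  P^+=[0.1946 -0.2137; -0.2137 0.6928]
step 2: x^-=[0.5309, 0.6013]  P^-=[0.4113 0.0367; 0.0367 0.8828]  H_jac=[0.6619 0.7496]  S=[0.8427]  K=[0.3557; 0.8142]  nu=[-1.1621]  x^+=[0.1175, -0.3449]  P^+=[0.3047 -0.2074; -0.2074 0.3243]
step 3: x^-=[-0.0101, -0.3449]  P^-=[0.4757 -0.0934; -0.0934 0.5143]  H_jac=[-0.0292 -0.9996]  S=[0.6388]  K=[0.1244; -0.8005]  nu=[-1.6650]  x^+=[-0.2172, 0.9879]  P^+=[0.4658 -0.0298; -0.0298 0.1050]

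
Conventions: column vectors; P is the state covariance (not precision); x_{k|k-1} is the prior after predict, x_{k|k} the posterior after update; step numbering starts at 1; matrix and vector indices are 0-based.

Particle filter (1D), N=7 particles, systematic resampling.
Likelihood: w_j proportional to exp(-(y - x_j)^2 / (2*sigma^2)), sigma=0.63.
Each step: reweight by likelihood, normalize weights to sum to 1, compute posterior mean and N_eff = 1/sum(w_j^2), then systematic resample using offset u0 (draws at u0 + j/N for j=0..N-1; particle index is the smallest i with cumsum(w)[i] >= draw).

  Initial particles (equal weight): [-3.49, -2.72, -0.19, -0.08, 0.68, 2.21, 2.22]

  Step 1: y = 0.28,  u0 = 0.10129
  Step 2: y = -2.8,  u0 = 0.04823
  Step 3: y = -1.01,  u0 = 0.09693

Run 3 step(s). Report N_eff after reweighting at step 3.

N_eff = 6.9256

step 1: w=[0.0000, 0.0000, 0.3101, 0.3478, 0.3348, 0.0038, 0.0036]  mean=0.1571  Neff=3.0374  idx=[2, 2, 3, 3, 4, 4, 4]
step 2: w=[0.3379, 0.3379, 0.1614, 0.1614, 0.0004, 0.0004, 0.0004]  mean=-0.1534  Neff=3.5651  idx=[0, 0, 0, 1, 1, 2, 3]
step 3: w=[0.1522, 0.1522, 0.1522, 0.1522, 0.1522, 0.1194, 0.1194]  mean=-0.1637  Neff=6.9256  idx=[0, 1, 2, 3, 4, 5, 6]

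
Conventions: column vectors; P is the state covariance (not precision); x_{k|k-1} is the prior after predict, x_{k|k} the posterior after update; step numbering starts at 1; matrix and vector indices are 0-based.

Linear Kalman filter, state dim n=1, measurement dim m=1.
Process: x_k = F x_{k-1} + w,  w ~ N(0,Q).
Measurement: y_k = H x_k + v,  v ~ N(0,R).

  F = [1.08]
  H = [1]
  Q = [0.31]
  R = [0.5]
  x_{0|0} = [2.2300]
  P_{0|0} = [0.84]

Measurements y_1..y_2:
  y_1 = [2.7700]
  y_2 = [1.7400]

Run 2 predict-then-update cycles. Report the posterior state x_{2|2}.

x_post = [2.2043]

step 1: x^-=[2.4084]  P^-=[1.2898]  S=[1.7898]  K=[0.7206]  nu=[0.3616]  x^+=[2.6690]  P^+=[0.3603]
step 2: x^-=[2.8825]  P^-=[0.7303]  S=[1.2303]  K=[0.5936]  nu=[-1.1425]  x^+=[2.2043]  P^+=[0.2968]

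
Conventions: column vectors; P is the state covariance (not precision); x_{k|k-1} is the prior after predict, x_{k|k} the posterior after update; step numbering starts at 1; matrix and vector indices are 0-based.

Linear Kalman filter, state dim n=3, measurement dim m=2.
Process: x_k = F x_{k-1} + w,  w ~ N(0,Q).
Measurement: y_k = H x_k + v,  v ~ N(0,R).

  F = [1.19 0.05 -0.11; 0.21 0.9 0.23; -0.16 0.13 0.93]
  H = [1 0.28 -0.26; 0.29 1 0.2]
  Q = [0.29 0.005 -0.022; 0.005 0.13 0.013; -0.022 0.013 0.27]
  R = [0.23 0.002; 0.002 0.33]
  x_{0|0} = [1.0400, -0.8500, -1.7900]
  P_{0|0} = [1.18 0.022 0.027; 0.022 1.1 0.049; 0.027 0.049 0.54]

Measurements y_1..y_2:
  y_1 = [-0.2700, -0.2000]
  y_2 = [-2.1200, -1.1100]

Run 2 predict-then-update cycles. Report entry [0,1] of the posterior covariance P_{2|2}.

step 1: x^-=[1.3920, -0.9583, -1.9416]  P^-=[1.9653 0.3620 -0.2596; 0.3620 1.1328 0.2617; -0.2596 0.2617 0.7887]  S=[2.6370 1.1538; 1.1538 1.9442]  K=[0.8256 -0.0373; -0.0791 0.7105; -0.3051 0.3581]  nu=[-1.8985, 0.7429]  x^+=[-0.2032, -0.2802, -1.0963]  P^+=[0.2361 -0.0944 0.0764; -0.0944 0.2645 -0.0138; 0.0764 -0.0138 0.5461]
step 2: x^-=[-0.1352, -0.5470, -1.0235]  P^-=[0.6006 -0.0197 -0.0495; -0.0197 0.3495 0.1640; -0.0495 0.1640 0.7307]  S=[0.8982 0.1751; 0.1751 0.8077]  K=[0.6702 0.0337; -0.0536 0.4779; -0.2996 0.4311]  nu=[-2.0977, -0.3191]  x^+=[-1.5520, -0.5870, -0.5326]  P^+=[0.1882 -0.0562 0.0703; -0.0562 0.1714 0.0123; 0.0703 0.0123 0.5452]

P_post[0,1] = -0.0562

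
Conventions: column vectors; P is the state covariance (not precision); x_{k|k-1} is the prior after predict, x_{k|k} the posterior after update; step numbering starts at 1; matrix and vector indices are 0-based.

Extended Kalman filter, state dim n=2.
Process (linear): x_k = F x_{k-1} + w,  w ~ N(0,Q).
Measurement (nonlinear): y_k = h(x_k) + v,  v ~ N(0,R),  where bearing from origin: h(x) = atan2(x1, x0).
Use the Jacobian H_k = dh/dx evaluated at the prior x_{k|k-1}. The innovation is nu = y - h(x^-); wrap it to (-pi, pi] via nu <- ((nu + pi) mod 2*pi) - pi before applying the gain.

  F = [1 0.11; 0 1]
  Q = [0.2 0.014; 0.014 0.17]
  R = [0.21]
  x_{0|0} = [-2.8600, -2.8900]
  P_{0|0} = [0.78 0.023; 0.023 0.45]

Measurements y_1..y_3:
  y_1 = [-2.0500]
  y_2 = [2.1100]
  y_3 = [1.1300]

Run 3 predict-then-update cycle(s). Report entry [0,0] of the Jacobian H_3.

step 1: x^-=[-3.1779, -2.8900]  P^-=[0.9905 0.0865; 0.0865 0.6200]  H_jac=[0.1566 -0.1722]  S=[0.2480]  K=[0.5654; -0.3759]  nu=[0.3536]  x^+=[-2.9780, -3.0229]  P^+=[0.9112 0.1392; 0.1392 0.5850]
step 2: x^-=[-3.3105, -3.0229]  P^-=[1.1489 0.2176; 0.2176 0.7550]  H_jac=[0.1504 -0.1647]  S=[0.2457]  K=[0.5575; -0.3729]  nu=[-1.7716]  x^+=[-4.2981, -2.3622]  P^+=[1.0725 0.2686; 0.2686 0.7208]
step 3: x^-=[-4.5580, -2.3622]  P^-=[1.3404 0.3619; 0.3619 0.8908]  H_jac=[0.0896 -0.1729]  S=[0.2362]  K=[0.2436; -0.5149]  nu=[-2.4897]  x^+=[-5.1646, -1.0802]  P^+=[1.3264 0.3916; 0.3916 0.8282]

H_jac[0,0] = 0.0896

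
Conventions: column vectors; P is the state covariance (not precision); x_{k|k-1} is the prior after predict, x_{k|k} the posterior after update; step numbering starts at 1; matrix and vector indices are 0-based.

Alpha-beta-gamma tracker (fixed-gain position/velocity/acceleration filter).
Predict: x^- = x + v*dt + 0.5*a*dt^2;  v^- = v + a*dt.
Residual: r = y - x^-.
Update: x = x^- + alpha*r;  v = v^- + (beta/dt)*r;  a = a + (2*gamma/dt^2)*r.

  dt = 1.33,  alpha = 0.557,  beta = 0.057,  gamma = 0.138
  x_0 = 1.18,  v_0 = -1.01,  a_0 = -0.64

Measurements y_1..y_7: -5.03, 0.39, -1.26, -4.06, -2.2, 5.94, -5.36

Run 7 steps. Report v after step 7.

v_post = 7.3996

step 1: x_pred=-0.7293  r=-4.3007  x^+=-3.1248  v^+=-2.0455  a^+=-1.3110
step 2: x_pred=-7.0049  r=7.3949  x^+=-2.8859  v^+=-3.4723  a^+=-0.1572
step 3: x_pred=-7.6431  r=6.3831  x^+=-4.0877  v^+=-3.4078  a^+=0.8387
step 4: x_pred=-7.8782  r=3.8182  x^+=-5.7515  v^+=-2.1286  a^+=1.4345
step 5: x_pred=-7.3138  r=5.1138  x^+=-4.4654  v^+=-0.0016  a^+=2.2324
step 6: x_pred=-2.4931  r=8.4331  x^+=2.2041  v^+=3.3289  a^+=3.5482
step 7: x_pred=9.7698  r=-15.1298  x^+=1.3425  v^+=7.3996  a^+=1.1875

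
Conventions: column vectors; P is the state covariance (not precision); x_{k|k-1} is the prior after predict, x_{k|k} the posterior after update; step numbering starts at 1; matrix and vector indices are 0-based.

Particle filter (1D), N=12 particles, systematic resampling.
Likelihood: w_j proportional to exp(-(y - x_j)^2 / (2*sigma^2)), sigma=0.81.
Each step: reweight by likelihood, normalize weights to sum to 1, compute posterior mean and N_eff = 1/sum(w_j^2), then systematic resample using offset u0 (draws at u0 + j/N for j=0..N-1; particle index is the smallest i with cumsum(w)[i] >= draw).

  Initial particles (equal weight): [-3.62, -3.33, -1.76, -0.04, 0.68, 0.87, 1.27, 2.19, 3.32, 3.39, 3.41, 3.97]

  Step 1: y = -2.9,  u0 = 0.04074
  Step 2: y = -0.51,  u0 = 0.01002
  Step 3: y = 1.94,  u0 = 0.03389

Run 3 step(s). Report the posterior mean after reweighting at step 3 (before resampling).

post_mean = -1.7600

step 1: w=[0.3516, 0.4534, 0.1939, 0.0010, 0.0000, 0.0000, 0.0000, 0.0000, 0.0000, 0.0000, 0.0000, 0.0000]  mean=-3.1240  Neff=2.7261  idx=[0, 0, 0, 0, 1, 1, 1, 1, 1, 1, 2, 2]
step 2: w=[0.0010, 0.0010, 0.0010, 0.0010, 0.0037, 0.0037, 0.0037, 0.0037, 0.0037, 0.0037, 0.4868, 0.4868]  mean=-1.8027  Neff=2.1098  idx=[5, 10, 10, 10, 10, 10, 10, 11, 11, 11, 11, 11]
step 3: w=[0.0000, 0.0909, 0.0909, 0.0909, 0.0909, 0.0909, 0.0909, 0.0909, 0.0909, 0.0909, 0.0909, 0.0909]  mean=-1.7600  Neff=11.0000  idx=[1, 2, 3, 4, 5, 5, 6, 7, 8, 9, 10, 11]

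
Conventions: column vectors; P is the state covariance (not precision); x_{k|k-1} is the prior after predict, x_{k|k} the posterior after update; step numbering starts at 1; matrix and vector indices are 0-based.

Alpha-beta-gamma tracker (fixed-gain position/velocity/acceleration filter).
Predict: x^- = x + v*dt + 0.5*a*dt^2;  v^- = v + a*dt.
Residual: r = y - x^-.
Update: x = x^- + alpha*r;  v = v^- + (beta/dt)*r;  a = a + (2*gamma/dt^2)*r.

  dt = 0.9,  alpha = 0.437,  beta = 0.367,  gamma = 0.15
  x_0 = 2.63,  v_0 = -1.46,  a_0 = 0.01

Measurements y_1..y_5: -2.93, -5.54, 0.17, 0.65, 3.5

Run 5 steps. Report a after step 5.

a_post = 6.1502

step 1: x_pred=1.3200  r=-4.2500  x^+=-0.5372  v^+=-3.1841  a^+=-1.5641
step 2: x_pred=-4.0363  r=-1.5037  x^+=-4.6934  v^+=-5.2049  a^+=-2.1210
step 3: x_pred=-10.2369  r=10.4069  x^+=-5.6891  v^+=-2.8701  a^+=1.7334
step 4: x_pred=-7.5702  r=8.2202  x^+=-3.9779  v^+=2.0419  a^+=4.7779
step 5: x_pred=-0.2052  r=3.7052  x^+=1.4140  v^+=7.8529  a^+=6.1502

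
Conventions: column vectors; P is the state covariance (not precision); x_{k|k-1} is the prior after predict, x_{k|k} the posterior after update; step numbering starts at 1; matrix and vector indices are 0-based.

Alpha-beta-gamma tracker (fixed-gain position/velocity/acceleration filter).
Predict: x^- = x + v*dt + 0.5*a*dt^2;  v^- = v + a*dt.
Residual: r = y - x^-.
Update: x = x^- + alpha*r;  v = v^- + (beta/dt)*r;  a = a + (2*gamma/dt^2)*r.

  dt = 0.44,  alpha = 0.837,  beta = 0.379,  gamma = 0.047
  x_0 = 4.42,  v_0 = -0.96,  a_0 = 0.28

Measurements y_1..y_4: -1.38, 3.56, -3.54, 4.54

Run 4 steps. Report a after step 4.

step 1: x_pred=4.0247  r=-5.4047  x^+=-0.4990  v^+=-5.4922  a^+=-2.3442
step 2: x_pred=-3.1425  r=6.7025  x^+=2.4675  v^+=-0.7503  a^+=0.9101
step 3: x_pred=2.2254  r=-5.7654  x^+=-2.6002  v^+=-5.3160  a^+=-1.8892
step 4: x_pred=-5.1222  r=9.6622  x^+=2.9651  v^+=2.1754  a^+=2.8021

a_post = 2.8021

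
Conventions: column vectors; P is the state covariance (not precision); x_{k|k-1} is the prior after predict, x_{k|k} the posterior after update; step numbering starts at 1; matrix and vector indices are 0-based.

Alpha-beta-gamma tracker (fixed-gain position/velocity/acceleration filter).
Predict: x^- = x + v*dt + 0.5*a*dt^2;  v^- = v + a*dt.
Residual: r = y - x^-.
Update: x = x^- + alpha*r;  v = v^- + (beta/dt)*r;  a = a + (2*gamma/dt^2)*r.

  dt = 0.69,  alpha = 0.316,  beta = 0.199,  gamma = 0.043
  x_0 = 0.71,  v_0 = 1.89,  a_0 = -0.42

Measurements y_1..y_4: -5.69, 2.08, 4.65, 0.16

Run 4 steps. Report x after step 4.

step 1: x_pred=1.9141  r=-7.6041  x^+=-0.4888  v^+=-0.5929  a^+=-1.7936
step 2: x_pred=-1.3248  r=3.4048  x^+=-0.2489  v^+=-0.8485  a^+=-1.1785
step 3: x_pred=-1.1149  r=5.7649  x^+=0.7068  v^+=0.0010  a^+=-0.1372
step 4: x_pred=0.6748  r=-0.5148  x^+=0.5121  v^+=-0.2422  a^+=-0.2302

x_post = 0.5121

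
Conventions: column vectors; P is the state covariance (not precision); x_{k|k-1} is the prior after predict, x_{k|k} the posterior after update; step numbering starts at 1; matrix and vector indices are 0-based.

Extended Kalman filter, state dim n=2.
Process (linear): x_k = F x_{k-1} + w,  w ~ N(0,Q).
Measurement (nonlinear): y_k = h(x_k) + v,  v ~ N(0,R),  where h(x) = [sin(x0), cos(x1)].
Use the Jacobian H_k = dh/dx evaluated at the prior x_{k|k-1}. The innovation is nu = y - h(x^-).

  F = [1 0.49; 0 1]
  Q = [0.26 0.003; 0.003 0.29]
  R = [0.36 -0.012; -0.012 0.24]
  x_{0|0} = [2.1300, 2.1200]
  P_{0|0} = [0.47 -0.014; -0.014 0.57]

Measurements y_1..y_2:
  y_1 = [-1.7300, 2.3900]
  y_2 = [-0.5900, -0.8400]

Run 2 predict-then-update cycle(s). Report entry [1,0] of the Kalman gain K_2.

K[1,0] = -0.1292

step 1: x^-=[3.1688, 2.1200]  P^-=[0.8531 0.2683; 0.2683 0.8600]  H_jac=[-0.9996 0.0000; 0.0000 -0.8529]  S=[1.2125 0.2168; 0.2168 0.8657]  K=[-0.6868 -0.0924; -0.0730 -0.8291]  nu=[-1.7028, 2.9120]  x^+=[4.0694, -0.1701]  P^+=[0.2462 0.0163; 0.0163 0.2323]
step 2: x^-=[3.9860, -0.1701]  P^-=[0.5780 0.1331; 0.1331 0.5223]  H_jac=[-0.6642 0.0000; 0.0000 0.1692]  S=[0.6150 -0.0270; -0.0270 0.2550]  K=[-0.6233 0.0225; -0.1292 0.3330]  nu=[0.1576, -1.8256]  x^+=[3.8468, -0.7984]  P^+=[0.3382 0.0760; 0.0760 0.4814]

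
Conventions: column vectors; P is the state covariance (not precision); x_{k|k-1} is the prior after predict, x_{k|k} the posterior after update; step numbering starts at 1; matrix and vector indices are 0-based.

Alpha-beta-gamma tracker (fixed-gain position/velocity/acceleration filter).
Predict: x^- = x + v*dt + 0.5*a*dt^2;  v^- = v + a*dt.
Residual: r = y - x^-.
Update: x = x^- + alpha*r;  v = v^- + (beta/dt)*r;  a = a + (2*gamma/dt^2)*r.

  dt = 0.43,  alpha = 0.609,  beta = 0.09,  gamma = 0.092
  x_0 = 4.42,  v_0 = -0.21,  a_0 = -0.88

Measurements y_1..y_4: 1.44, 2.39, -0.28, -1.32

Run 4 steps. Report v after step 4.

step 1: x_pred=4.2483  r=-2.8083  x^+=2.5381  v^+=-1.1762  a^+=-3.6747
step 2: x_pred=1.6926  r=0.6974  x^+=2.1173  v^+=-2.6103  a^+=-2.9806
step 3: x_pred=0.7193  r=-0.9993  x^+=0.1107  v^+=-4.1012  a^+=-3.9751
step 4: x_pred=-2.0203  r=0.7003  x^+=-1.5938  v^+=-5.6639  a^+=-3.2782

v_post = -5.6639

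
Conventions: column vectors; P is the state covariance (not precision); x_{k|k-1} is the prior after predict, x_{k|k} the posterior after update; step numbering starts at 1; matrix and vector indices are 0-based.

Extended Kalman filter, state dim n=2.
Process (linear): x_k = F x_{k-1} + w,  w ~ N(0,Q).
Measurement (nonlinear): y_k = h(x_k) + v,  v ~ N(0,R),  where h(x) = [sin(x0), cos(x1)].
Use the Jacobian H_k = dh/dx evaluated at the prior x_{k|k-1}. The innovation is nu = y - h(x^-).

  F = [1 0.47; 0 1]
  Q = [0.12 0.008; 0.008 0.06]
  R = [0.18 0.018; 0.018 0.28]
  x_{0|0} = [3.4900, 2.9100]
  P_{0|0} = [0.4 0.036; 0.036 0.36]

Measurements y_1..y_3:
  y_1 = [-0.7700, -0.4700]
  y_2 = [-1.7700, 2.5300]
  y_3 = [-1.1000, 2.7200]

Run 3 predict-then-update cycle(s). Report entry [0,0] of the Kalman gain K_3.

step 1: x^-=[4.8577, 2.9100]  P^-=[0.6334 0.2132; 0.2132 0.4200]  H_jac=[0.1448 0.0000; 0.0000 -0.2295]  S=[0.1933 0.0109; 0.0109 0.3021]  K=[0.4846 -0.1795; 0.1781 -0.3255]  nu=[0.2195, 0.5033]  x^+=[4.8737, 2.7853]  P^+=[0.5801 0.1809; 0.1809 0.3831]
step 2: x^-=[6.1828, 2.7853]  P^-=[0.9548 0.3690; 0.3690 0.4431]  H_jac=[0.9950 0.0000; 0.0000 -0.3488]  S=[1.1253 -0.1101; -0.1101 0.3339]  K=[0.8335 -0.1107; 0.2904 -0.3672]  nu=[-1.6698, 3.4672]  x^+=[4.4071, 1.0273]  P^+=[0.1488 0.0459; 0.0459 0.2798]
step 3: x^-=[4.8899, 1.0273]  P^-=[0.3737 0.1854; 0.1854 0.3398]  H_jac=[0.1766 0.0000; 0.0000 -0.8559]  S=[0.1917 -0.0100; -0.0100 0.5289]  K=[0.3290 -0.2937; 0.1422 -0.5471]  nu=[-0.1157, 2.2028]  x^+=[4.2048, -0.1944]  P^+=[0.3054 0.0892; 0.0892 0.1760]

K[0,0] = 0.3290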